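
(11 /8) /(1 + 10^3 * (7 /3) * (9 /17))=187 /168136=0.00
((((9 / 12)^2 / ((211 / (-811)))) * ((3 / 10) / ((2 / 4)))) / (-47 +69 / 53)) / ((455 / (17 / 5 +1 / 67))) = 12765951 / 59919674500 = 0.00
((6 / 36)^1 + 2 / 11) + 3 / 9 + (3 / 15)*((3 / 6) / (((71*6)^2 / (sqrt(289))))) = 13610887 / 19962360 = 0.68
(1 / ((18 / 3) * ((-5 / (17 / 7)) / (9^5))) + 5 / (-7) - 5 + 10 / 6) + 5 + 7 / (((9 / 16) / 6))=-987953 / 210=-4704.54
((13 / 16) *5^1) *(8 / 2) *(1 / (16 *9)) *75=1625 / 192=8.46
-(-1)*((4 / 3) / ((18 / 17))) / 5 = 34 / 135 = 0.25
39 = 39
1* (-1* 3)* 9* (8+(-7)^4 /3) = -21825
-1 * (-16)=16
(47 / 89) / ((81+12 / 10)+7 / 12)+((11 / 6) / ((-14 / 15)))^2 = 1339451455 / 346577392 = 3.86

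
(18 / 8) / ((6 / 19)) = 57 / 8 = 7.12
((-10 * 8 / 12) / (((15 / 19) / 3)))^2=5776 / 9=641.78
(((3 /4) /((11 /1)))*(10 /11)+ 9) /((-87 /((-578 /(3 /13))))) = 2746367 /10527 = 260.89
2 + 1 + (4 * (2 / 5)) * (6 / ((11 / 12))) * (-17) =-9627 / 55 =-175.04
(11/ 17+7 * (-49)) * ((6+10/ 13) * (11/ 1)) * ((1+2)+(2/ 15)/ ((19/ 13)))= -330889504/ 4199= -78801.98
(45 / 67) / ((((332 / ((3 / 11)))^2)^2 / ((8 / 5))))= 729 / 1489731123519584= 0.00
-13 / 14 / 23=-13 / 322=-0.04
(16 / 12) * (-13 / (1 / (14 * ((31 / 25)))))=-300.91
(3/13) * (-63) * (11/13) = -2079/169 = -12.30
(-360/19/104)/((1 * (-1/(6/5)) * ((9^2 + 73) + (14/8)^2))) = 0.00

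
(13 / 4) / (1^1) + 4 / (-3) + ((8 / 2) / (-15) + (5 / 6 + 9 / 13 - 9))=-4543 / 780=-5.82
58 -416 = -358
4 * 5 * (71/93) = 1420/93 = 15.27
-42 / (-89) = 42 / 89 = 0.47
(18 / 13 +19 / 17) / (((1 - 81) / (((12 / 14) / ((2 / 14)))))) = -1659 / 8840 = -0.19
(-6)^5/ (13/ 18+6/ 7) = -979776/ 199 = -4923.50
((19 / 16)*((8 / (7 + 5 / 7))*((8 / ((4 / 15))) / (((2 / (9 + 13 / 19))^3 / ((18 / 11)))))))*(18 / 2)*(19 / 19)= 245286720 / 3971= 61769.51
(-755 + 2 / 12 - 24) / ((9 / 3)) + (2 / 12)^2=-3115 / 12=-259.58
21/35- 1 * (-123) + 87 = 1053/5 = 210.60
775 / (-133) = -775 / 133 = -5.83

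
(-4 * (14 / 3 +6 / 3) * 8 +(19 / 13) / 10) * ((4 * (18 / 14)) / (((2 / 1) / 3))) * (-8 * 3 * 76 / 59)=1364875488 / 26845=50842.82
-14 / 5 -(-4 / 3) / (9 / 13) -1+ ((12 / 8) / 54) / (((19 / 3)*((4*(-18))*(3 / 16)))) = -28847 / 15390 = -1.87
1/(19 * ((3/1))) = 1/57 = 0.02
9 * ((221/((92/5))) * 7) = 69615/92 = 756.68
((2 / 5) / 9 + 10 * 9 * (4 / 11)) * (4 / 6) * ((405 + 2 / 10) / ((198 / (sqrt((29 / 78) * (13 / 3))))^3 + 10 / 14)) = -11221886386312 / 25570027232704827517095 + 131825914554128256 * sqrt(58) / 430471838934424705675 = 0.00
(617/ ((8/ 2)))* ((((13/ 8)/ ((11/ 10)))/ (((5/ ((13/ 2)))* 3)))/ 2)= 104273/ 2112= 49.37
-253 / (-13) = 253 / 13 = 19.46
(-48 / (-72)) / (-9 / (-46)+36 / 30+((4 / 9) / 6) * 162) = 460 / 9243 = 0.05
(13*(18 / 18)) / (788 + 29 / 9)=117 / 7121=0.02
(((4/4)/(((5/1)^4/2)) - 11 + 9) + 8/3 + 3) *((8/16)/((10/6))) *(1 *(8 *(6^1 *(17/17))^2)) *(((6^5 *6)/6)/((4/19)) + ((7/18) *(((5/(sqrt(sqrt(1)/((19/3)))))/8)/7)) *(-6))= 36598552704/3125 - 13762 *sqrt(57)/625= 11711370.62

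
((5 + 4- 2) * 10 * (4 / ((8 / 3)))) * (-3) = -315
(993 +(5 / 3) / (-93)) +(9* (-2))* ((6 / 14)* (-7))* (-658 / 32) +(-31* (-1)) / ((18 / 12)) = -215893 / 2232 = -96.73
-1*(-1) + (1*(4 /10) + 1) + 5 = 37 /5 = 7.40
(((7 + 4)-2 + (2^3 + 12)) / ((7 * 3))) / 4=29 / 84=0.35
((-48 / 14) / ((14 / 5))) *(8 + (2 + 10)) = -1200 / 49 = -24.49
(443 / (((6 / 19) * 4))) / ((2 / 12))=8417 / 4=2104.25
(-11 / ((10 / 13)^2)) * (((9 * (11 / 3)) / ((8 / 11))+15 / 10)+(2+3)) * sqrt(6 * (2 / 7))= -154297 * sqrt(21) / 560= -1262.64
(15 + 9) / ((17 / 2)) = 48 / 17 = 2.82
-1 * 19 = -19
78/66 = 13/11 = 1.18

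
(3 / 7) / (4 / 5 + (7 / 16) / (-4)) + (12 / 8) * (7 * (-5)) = -160515 / 3094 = -51.88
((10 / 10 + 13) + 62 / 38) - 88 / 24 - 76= -3650 / 57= -64.04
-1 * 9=-9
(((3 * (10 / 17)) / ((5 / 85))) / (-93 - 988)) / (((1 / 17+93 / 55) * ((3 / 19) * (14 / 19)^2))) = -32065825 / 173314568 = -0.19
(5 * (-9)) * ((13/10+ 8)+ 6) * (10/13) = -6885/13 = -529.62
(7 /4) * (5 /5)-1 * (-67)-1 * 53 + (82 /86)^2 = 123211 /7396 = 16.66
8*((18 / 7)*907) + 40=130888 / 7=18698.29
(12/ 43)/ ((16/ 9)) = 27/ 172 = 0.16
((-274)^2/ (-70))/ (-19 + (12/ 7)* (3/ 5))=37538/ 629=59.68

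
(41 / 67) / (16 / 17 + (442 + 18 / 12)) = 1394 / 1012437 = 0.00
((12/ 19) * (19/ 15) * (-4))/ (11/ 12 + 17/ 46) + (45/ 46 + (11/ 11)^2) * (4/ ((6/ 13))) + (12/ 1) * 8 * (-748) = -8792889679/ 122475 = -71793.34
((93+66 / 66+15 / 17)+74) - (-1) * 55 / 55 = 2888 / 17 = 169.88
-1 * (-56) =56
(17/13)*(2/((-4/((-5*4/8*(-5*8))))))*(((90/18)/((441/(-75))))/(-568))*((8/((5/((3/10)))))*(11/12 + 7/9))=-129625/1628172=-0.08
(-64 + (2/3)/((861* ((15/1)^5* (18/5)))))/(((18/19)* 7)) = -4293255959981/444860403750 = -9.65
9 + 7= 16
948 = 948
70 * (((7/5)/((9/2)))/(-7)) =-28/9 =-3.11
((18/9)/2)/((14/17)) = 17/14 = 1.21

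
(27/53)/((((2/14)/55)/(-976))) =-10145520/53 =-191424.91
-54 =-54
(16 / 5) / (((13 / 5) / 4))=64 / 13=4.92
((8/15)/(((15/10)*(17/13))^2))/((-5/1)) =-5408/195075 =-0.03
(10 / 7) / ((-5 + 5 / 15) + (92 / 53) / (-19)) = -15105 / 50309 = -0.30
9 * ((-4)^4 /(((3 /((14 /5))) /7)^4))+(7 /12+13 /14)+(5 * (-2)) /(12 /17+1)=19173431546177 /4567500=4197795.63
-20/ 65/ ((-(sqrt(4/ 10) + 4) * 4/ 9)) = 30/ 169 -3 * sqrt(10)/ 338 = 0.15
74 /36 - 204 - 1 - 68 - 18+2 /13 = -288.79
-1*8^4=-4096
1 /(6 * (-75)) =-1 /450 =-0.00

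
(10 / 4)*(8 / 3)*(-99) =-660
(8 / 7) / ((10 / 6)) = 0.69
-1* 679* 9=-6111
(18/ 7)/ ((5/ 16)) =288/ 35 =8.23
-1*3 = -3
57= 57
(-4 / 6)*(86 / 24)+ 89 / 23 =613 / 414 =1.48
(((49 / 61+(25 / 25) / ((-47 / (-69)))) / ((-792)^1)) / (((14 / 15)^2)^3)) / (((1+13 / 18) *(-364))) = 421453125 / 60897433967552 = 0.00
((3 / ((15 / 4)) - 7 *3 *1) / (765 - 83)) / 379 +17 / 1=21970529 / 1292390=17.00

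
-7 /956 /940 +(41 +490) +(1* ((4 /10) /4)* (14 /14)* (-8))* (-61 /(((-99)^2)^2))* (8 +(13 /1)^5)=3056919676095991 /5754866656176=531.19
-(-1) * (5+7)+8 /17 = 212 /17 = 12.47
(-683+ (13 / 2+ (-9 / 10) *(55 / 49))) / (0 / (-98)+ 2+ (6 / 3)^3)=-16599 / 245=-67.75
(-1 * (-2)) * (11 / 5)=22 / 5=4.40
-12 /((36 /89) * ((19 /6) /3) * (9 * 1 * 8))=-0.39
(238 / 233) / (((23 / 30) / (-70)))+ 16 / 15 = -7411256 / 80385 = -92.20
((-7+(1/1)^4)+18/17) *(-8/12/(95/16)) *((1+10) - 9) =1792/1615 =1.11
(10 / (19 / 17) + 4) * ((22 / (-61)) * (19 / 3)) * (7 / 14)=-902 / 61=-14.79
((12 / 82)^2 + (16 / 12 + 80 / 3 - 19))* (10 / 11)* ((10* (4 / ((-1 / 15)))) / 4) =-22747500 / 18491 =-1230.19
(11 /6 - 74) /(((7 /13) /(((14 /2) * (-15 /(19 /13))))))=365885 /38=9628.55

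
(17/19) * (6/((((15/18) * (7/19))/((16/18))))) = 544/35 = 15.54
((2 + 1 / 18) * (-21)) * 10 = -1295 / 3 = -431.67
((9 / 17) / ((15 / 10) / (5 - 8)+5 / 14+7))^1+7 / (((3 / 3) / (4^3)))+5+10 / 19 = 2344223 / 5168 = 453.60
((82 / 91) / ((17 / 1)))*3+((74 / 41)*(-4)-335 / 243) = -130069763 / 15412761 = -8.44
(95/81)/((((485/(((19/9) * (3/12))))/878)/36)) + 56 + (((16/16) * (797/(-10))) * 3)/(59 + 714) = 5832437413/60734610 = 96.03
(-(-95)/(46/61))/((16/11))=63745/736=86.61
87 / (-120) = -29 / 40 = -0.72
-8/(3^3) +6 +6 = 316/27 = 11.70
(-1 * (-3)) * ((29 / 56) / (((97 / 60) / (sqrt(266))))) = 15.67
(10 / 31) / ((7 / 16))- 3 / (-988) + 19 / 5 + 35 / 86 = 228048347 / 46095140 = 4.95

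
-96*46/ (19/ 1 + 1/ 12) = -52992/ 229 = -231.41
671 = 671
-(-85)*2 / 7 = 170 / 7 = 24.29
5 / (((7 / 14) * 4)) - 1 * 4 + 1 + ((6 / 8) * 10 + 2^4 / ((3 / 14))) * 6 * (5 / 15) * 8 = 7885 / 6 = 1314.17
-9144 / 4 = -2286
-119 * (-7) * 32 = 26656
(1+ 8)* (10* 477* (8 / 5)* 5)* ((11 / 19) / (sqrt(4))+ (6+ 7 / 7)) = 47566440 / 19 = 2503496.84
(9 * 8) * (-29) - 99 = -2187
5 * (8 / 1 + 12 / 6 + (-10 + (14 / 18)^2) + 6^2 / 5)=3161 / 81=39.02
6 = 6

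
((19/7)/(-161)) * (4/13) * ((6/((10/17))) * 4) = -15504/73255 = -0.21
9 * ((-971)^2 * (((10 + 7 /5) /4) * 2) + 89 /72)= 1934710177 /40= 48367754.42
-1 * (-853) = 853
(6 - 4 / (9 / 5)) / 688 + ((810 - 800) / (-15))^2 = 1393 / 3096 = 0.45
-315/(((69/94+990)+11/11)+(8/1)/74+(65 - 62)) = -1095570/3460061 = -0.32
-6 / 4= -3 / 2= -1.50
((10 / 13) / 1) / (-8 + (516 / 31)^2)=4805 / 1680692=0.00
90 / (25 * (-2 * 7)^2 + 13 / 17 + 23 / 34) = 3060 / 166649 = 0.02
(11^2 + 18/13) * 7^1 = 11137/13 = 856.69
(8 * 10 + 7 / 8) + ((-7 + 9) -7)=607 / 8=75.88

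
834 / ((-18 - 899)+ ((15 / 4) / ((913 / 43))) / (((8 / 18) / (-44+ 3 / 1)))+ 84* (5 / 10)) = -12183072 / 13020005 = -0.94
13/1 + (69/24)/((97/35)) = 10893/776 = 14.04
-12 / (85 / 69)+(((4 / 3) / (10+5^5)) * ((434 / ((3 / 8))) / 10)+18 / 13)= -259002686 / 31177575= -8.31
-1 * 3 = -3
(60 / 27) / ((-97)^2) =20 / 84681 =0.00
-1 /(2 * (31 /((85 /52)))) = -85 /3224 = -0.03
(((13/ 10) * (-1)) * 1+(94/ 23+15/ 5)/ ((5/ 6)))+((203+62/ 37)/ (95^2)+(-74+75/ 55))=-11051957317/ 168966050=-65.41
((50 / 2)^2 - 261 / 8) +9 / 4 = 594.62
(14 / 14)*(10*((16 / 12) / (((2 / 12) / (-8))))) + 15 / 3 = -635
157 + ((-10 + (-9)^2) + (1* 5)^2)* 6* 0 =157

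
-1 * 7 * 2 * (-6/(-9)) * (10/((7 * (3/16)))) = -71.11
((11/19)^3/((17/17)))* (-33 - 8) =-54571/6859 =-7.96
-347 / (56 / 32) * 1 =-1388 / 7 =-198.29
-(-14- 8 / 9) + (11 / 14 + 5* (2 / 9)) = 235 / 14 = 16.79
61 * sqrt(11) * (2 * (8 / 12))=244 * sqrt(11) / 3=269.75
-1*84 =-84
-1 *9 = -9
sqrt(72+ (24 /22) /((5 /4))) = 8.54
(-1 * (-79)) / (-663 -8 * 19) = -79 / 815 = -0.10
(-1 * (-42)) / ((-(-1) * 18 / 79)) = 553 / 3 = 184.33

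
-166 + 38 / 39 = -6436 / 39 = -165.03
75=75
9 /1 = 9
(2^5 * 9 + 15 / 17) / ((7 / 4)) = 19644 / 119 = 165.08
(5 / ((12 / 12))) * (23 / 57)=115 / 57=2.02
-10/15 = -2/3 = -0.67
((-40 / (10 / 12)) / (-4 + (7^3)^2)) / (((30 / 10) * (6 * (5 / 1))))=-8 / 1764675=-0.00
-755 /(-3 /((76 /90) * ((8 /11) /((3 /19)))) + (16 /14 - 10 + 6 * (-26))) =30526160 /6696689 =4.56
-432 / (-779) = 432 / 779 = 0.55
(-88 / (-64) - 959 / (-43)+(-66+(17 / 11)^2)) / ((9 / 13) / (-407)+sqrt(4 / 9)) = -2398587789 / 39940120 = -60.05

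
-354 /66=-59 /11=-5.36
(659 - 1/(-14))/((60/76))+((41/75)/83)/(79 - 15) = 834.82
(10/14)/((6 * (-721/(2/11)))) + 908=908.00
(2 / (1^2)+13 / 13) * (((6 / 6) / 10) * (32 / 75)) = 16 / 125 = 0.13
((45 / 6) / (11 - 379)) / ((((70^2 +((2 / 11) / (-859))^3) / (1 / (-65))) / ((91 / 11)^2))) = 341639640881 / 78012973995636608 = 0.00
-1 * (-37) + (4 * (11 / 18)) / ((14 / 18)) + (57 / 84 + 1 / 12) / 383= 40.14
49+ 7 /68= 3339 /68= 49.10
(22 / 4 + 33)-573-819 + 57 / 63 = -56809 / 42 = -1352.60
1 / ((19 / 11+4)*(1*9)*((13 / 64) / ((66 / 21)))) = 15488 / 51597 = 0.30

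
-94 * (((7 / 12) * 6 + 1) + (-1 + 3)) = -611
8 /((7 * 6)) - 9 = -185 /21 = -8.81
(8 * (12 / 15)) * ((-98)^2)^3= 28346956187648 / 5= 5669391237529.60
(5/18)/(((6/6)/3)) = 5/6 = 0.83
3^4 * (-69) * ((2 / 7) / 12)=-1863 / 14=-133.07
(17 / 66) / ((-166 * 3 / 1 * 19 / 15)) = -85 / 208164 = -0.00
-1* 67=-67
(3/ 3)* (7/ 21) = 0.33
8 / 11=0.73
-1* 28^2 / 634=-392 / 317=-1.24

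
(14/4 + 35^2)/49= 351/14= 25.07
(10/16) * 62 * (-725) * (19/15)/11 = -427025/132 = -3235.04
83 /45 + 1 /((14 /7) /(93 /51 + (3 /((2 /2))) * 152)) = 353057 /1530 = 230.76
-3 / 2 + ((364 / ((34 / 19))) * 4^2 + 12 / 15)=553161 / 170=3253.89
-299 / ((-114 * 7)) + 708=565283 / 798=708.37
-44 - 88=-132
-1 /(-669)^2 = -1 /447561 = -0.00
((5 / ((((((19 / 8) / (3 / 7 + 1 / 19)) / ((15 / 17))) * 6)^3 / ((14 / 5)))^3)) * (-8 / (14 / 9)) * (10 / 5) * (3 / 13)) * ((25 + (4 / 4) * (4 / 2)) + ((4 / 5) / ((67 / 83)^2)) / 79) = -6107786060471609888706366799872000000 / 46882573013716577068512818383206864763288789733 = -0.00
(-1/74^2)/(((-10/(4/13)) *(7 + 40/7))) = 7/15839330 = 0.00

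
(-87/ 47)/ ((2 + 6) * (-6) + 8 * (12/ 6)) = 87/ 1504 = 0.06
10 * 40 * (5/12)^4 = 15625/1296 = 12.06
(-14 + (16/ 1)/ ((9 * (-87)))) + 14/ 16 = -82343/ 6264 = -13.15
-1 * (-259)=259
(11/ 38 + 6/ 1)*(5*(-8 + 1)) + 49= -6503/ 38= -171.13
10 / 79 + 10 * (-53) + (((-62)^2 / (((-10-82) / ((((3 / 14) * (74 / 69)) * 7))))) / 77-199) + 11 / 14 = -670207863 / 919402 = -728.96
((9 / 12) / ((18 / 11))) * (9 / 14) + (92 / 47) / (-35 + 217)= 20899 / 68432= 0.31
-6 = -6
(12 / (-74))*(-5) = 30 / 37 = 0.81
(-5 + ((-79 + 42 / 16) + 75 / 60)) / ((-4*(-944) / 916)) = -146789 / 7552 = -19.44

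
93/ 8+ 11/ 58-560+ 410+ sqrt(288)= -32059/ 232+ 12 * sqrt(2)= -121.21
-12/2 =-6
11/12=0.92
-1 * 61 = -61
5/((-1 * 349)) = -5/349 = -0.01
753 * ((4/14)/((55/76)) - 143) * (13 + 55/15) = -1789695.19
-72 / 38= -1.89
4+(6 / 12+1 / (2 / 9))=9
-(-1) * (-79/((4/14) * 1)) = -276.50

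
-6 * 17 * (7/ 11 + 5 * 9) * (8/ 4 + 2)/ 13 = -204816/ 143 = -1432.28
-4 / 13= -0.31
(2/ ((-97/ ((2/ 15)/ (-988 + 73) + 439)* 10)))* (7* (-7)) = 295238377/ 6656625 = 44.35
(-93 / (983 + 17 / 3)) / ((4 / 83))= -23157 / 11864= -1.95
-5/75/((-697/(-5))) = -1/2091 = -0.00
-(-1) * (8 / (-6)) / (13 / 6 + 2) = -8 / 25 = -0.32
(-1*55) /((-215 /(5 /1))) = 55 /43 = 1.28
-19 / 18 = -1.06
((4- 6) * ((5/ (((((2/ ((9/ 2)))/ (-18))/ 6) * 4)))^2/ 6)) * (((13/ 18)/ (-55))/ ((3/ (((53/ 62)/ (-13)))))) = -193185/ 21824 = -8.85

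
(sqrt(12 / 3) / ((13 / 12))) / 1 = 24 / 13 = 1.85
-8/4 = -2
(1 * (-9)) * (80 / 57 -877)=149727 / 19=7880.37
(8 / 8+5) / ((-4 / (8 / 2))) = -6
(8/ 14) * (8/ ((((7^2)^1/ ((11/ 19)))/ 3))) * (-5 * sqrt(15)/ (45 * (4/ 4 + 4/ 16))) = -0.06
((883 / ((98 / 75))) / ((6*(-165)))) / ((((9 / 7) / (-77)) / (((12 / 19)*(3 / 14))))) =4415 / 798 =5.53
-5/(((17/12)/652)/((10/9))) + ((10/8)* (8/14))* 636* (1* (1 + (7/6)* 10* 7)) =12494080/357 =34997.42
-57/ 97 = -0.59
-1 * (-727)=727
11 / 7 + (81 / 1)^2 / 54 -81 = 589 / 14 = 42.07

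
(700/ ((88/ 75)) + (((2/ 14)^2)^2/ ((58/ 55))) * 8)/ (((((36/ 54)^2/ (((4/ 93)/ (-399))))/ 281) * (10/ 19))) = -51360363133/ 664817692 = -77.25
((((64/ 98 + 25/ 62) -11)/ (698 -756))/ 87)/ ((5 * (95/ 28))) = 30209/ 260058225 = 0.00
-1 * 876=-876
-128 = -128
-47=-47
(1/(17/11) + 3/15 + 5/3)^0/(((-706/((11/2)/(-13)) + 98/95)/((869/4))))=908105/6979592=0.13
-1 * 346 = -346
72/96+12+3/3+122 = 135.75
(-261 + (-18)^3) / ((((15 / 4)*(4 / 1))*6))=-677 / 10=-67.70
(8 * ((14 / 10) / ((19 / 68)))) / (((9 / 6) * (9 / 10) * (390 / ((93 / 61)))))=236096 / 2034045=0.12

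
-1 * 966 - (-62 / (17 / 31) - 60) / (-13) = -216428 / 221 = -979.31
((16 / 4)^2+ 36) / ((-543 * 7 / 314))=-16328 / 3801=-4.30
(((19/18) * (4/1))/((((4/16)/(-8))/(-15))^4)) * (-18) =-4034396160000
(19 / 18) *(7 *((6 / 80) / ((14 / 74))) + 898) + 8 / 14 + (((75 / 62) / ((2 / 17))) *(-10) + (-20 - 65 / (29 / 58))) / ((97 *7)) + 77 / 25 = 72298046417 / 75776400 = 954.10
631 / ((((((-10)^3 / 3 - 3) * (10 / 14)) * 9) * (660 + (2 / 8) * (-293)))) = -17668 / 35521845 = -0.00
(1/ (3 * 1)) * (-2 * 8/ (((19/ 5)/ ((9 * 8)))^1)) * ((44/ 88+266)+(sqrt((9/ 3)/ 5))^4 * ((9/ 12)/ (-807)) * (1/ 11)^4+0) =-10076076752736/ 374150755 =-26930.53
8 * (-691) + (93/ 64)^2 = -22634039/ 4096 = -5525.89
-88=-88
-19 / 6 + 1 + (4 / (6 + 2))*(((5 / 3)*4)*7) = 127 / 6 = 21.17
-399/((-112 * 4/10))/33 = 95/352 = 0.27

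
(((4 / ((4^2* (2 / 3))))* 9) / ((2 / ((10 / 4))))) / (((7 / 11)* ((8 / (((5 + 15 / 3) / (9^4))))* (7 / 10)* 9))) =1375 / 6858432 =0.00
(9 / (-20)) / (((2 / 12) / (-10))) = 27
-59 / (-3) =59 / 3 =19.67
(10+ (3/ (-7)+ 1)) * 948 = 10021.71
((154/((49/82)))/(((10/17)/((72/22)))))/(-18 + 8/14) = -25092/305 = -82.27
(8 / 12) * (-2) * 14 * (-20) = 1120 / 3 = 373.33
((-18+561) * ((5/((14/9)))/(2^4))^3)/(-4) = -1.10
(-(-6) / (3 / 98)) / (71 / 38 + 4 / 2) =152 / 3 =50.67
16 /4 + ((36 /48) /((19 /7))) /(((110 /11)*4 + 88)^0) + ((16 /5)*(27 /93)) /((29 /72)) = 2248843 /341620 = 6.58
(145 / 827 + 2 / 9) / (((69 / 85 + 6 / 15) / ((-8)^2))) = 16096960 / 766629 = 21.00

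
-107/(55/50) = -1070/11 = -97.27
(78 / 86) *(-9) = -351 / 43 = -8.16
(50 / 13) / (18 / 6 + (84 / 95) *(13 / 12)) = 2375 / 2444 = 0.97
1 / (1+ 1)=1 / 2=0.50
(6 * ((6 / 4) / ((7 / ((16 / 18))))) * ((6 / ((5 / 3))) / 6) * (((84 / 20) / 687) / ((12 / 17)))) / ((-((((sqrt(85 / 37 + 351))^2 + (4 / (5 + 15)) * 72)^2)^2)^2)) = -933002354947765625 / 52493171829658753730100447520994625585152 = -0.00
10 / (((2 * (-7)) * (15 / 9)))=-3 / 7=-0.43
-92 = -92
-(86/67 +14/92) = -4425/3082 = -1.44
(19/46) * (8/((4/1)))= 19/23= 0.83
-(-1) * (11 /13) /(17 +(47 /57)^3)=2037123 /42277352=0.05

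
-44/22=-2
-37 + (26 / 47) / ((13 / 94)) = -33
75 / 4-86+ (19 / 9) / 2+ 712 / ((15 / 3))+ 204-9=48817 / 180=271.21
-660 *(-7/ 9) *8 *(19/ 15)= 46816/ 9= 5201.78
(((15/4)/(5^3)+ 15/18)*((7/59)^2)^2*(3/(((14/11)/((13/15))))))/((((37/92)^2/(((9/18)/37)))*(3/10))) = 363256894/3732450122025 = 0.00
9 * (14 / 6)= 21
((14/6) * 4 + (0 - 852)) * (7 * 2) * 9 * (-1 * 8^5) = 3479175168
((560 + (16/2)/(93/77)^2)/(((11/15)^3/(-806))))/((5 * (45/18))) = -92457.29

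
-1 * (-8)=8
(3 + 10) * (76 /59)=988 /59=16.75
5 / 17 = 0.29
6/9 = 0.67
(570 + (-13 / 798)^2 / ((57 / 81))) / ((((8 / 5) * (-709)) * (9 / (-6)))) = 1277146645 / 3812616304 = 0.33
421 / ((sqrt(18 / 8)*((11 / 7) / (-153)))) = -300594 / 11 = -27326.73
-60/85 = -0.71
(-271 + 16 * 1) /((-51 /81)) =405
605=605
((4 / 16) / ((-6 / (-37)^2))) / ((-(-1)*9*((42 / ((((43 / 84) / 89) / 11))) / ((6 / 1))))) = -58867 / 124340832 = -0.00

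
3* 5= 15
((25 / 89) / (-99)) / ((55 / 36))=-20 / 10769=-0.00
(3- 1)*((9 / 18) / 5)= 1 / 5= 0.20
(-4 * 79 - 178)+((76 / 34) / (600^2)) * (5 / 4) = -1209311981 / 2448000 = -494.00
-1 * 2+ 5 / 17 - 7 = -148 / 17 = -8.71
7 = 7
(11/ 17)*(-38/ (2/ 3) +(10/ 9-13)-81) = -14839/ 153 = -96.99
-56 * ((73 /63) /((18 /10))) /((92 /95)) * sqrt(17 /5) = -13870 * sqrt(85) /1863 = -68.64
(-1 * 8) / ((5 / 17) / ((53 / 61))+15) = -1802 / 3455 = -0.52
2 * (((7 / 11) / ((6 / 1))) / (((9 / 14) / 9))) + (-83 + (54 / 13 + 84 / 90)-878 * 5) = -9577303 / 2145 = -4464.94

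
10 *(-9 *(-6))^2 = 29160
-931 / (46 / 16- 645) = 7448 / 5137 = 1.45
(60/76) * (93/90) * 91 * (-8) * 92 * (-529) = 549169712/19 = 28903669.05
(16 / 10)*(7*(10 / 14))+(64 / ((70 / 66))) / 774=36472 / 4515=8.08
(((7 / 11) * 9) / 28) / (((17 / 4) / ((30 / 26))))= 135 / 2431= 0.06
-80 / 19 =-4.21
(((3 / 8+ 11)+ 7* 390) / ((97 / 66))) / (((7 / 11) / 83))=94394157 / 388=243283.91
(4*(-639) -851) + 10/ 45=-30661/ 9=-3406.78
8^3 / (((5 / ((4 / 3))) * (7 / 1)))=2048 / 105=19.50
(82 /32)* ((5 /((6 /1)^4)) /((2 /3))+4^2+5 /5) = 602413 /13824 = 43.58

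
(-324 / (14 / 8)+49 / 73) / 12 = -94265 / 6132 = -15.37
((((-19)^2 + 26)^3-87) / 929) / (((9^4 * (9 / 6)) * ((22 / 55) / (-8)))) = -772806880 / 6095169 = -126.79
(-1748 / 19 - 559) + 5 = -646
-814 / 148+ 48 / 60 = -47 / 10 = -4.70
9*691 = 6219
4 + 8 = 12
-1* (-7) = 7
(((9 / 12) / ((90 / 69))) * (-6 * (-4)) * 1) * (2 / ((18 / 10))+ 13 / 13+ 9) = 460 / 3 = 153.33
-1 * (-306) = 306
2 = 2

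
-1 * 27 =-27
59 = 59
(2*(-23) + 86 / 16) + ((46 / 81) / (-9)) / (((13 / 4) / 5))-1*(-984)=71515559 / 75816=943.28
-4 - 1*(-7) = 3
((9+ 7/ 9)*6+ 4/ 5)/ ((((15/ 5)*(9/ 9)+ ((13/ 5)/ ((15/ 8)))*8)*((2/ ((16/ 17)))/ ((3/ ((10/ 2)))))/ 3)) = 64224/ 17969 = 3.57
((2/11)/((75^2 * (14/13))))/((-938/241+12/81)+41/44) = -37596/3522491875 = -0.00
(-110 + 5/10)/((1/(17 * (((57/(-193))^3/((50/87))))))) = 59984197893/718905700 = 83.44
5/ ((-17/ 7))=-35/ 17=-2.06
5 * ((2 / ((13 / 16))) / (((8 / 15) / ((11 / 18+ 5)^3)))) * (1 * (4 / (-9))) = -51515050 / 28431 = -1811.93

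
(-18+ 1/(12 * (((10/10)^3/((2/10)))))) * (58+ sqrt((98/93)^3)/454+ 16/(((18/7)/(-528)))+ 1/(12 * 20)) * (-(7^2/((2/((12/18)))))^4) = -4130593314.60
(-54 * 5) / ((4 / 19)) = -2565 / 2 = -1282.50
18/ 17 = 1.06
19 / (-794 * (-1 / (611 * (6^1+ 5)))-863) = -127699 / 5799429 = -0.02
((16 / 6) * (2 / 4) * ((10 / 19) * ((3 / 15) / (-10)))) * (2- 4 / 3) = -8 / 855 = -0.01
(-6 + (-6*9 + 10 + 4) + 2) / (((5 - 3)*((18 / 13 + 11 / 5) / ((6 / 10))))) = -858 / 233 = -3.68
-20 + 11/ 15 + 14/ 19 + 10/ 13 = -65803/ 3705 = -17.76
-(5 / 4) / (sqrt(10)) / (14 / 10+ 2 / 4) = -5 * sqrt(10) / 76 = -0.21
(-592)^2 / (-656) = -21904 / 41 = -534.24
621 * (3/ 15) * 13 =8073/ 5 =1614.60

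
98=98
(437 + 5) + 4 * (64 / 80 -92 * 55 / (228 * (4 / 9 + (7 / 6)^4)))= 114979638 / 282815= 406.55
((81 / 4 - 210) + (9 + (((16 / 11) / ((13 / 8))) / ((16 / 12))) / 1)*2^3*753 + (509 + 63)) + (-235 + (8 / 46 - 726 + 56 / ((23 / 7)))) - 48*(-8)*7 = 794445469 / 13156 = 60386.55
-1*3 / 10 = -3 / 10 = -0.30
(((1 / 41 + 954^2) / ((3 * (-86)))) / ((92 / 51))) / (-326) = 634350869 / 105751792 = 6.00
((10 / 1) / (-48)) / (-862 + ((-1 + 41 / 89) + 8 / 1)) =445 / 1825296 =0.00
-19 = -19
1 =1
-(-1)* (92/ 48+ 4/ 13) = 347/ 156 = 2.22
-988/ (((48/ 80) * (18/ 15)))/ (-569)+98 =514208/ 5121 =100.41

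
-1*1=-1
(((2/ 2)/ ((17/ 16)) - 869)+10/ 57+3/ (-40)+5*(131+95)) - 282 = -773587/ 38760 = -19.96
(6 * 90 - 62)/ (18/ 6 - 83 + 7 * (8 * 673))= 239/ 18804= 0.01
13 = 13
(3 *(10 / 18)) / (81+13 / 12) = 4 / 197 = 0.02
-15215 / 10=-3043 / 2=-1521.50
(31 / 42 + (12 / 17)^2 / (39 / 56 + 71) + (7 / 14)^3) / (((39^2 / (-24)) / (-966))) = 7801753042 / 588289845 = 13.26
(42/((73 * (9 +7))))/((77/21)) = 63/6424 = 0.01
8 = 8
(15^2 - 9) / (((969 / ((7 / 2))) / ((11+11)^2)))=121968 / 323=377.61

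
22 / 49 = 0.45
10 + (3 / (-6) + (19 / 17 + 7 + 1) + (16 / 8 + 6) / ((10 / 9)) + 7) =32.82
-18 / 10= -9 / 5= -1.80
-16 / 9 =-1.78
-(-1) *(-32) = -32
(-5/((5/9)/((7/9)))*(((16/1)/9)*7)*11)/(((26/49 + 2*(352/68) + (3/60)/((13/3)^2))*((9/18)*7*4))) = -1734372640/275855193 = -6.29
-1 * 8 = -8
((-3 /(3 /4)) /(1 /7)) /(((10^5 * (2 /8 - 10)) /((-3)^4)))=189 /81250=0.00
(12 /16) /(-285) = -1 /380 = -0.00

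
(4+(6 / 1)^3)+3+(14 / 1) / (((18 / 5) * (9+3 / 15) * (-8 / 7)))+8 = 763847 / 3312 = 230.63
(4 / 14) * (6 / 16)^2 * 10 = 45 / 112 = 0.40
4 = 4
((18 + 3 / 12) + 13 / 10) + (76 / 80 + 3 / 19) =785 / 38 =20.66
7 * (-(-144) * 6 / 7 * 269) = 232416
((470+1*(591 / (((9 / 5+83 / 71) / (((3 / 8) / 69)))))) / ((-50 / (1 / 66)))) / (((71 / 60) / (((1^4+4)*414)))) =-822237525 / 3292696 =-249.72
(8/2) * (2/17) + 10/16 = 149/136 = 1.10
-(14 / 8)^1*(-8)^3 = 896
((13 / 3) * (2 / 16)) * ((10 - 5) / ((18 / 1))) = 65 / 432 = 0.15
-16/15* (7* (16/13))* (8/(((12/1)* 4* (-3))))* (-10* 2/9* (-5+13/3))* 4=28672/9477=3.03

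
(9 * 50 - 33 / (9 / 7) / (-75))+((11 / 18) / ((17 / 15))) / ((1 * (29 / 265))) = 455.27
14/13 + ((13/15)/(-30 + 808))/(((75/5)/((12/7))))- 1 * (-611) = 1625018663/2654925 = 612.08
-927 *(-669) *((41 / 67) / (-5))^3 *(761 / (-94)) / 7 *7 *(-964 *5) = -15677944296824646 / 353396525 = -44363606.28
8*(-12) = -96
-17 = -17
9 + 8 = 17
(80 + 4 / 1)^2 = 7056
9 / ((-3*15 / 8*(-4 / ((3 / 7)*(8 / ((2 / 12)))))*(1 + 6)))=288 / 245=1.18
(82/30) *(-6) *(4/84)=-82/105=-0.78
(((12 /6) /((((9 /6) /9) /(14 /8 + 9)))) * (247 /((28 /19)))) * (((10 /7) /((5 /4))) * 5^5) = 3783731250 /49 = 77219005.10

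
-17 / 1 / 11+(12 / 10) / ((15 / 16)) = -73 / 275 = -0.27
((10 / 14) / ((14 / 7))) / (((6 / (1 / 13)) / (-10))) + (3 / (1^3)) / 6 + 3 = 943 / 273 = 3.45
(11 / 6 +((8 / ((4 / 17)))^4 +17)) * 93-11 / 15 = 3728429963 / 30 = 124280998.77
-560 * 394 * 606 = -133707840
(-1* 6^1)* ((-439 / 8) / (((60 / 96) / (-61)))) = -32134.80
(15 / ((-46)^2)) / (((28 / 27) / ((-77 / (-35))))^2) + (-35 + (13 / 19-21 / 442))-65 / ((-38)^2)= -22748970433233 / 661761056320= -34.38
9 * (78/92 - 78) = -31941/46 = -694.37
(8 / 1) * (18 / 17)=144 / 17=8.47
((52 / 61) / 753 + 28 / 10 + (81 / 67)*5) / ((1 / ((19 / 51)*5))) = 16.48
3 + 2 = 5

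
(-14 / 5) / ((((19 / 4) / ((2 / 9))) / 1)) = -112 / 855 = -0.13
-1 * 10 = -10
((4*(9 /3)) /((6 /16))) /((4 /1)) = 8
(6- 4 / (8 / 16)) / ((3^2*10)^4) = -1 / 32805000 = -0.00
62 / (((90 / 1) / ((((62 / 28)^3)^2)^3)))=21670662219970396194714277471 / 19209548439478653419520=1128119.29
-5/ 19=-0.26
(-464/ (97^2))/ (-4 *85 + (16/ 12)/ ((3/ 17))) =261/ 1759483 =0.00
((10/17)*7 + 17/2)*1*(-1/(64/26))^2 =72501/34816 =2.08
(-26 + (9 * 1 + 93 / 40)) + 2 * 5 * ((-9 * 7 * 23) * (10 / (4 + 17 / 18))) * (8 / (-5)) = 166872557 / 3560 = 46874.31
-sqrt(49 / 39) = -7*sqrt(39) / 39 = -1.12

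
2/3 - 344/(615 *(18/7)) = 2486/5535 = 0.45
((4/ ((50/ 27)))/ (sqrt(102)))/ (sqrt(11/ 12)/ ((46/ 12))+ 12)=-207 * sqrt(374)/ 10786925+ 19044 * sqrt(102)/ 10786925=0.02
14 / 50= 7 / 25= 0.28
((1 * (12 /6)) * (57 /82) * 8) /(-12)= -38 /41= -0.93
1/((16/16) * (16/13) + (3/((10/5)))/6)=52/77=0.68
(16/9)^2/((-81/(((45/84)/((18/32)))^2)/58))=-5939200/2893401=-2.05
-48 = -48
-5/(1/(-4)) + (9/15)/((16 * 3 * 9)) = 14401/720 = 20.00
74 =74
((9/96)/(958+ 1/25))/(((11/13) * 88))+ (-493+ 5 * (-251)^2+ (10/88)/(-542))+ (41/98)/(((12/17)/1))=9295519161518845363/29555316333312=314512.59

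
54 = 54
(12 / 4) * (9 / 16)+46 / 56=281 / 112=2.51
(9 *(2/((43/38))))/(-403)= -684/17329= -0.04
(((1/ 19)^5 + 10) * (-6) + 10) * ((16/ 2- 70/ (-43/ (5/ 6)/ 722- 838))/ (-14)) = 756949815036756/ 26219494022267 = 28.87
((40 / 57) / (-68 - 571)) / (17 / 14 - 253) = 112 / 25678215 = 0.00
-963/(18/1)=-107/2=-53.50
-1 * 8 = -8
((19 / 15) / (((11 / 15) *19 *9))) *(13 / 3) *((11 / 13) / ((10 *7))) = 1 / 1890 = 0.00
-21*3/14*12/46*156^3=-102503232/23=-4456662.26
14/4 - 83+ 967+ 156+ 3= 2093/2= 1046.50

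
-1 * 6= -6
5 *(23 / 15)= 23 / 3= 7.67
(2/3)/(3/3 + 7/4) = 8/33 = 0.24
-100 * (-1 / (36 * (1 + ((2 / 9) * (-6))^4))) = 225 / 337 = 0.67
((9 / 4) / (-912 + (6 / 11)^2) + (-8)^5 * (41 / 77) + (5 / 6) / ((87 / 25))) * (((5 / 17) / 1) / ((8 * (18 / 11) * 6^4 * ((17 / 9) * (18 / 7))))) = -8892372545275 / 142795685044224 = -0.06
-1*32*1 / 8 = -4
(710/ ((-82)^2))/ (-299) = -355/ 1005238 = -0.00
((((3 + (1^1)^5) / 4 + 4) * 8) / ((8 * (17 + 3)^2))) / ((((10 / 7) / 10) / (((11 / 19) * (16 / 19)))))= 77 / 1805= 0.04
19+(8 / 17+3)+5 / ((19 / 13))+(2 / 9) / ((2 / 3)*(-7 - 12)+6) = 250567 / 9690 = 25.86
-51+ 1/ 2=-101/ 2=-50.50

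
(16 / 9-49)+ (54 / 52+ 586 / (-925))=-10133599 / 216450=-46.82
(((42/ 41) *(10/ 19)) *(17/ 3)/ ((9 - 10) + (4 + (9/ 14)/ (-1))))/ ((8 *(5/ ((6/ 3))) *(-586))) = -833/ 7532151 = -0.00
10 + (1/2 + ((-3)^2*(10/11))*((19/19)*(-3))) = -309/22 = -14.05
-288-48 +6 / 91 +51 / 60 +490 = 281947 / 1820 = 154.92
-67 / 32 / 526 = -67 / 16832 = -0.00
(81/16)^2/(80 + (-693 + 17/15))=-98415/2349568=-0.04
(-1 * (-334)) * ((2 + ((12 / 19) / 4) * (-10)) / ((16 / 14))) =2338 / 19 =123.05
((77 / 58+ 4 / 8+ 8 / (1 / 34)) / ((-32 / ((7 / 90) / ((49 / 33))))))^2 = 847799689 / 4219801600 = 0.20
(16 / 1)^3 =4096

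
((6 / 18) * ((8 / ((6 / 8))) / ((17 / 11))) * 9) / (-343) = -352 / 5831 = -0.06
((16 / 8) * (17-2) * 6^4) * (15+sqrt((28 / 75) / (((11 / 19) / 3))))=637277.39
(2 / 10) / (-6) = -1 / 30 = -0.03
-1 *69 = -69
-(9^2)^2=-6561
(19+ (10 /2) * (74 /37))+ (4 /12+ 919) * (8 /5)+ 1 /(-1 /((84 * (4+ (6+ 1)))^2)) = -12784141 /15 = -852276.07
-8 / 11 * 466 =-3728 / 11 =-338.91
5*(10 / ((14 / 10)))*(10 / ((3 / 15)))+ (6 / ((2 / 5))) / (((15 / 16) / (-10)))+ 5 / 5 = 11387 / 7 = 1626.71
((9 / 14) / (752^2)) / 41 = 9 / 324599296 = 0.00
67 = 67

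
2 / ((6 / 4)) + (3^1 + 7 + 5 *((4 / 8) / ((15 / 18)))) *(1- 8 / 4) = -35 / 3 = -11.67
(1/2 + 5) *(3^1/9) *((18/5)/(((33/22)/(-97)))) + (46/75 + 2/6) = -31939/75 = -425.85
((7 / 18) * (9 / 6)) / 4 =7 / 48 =0.15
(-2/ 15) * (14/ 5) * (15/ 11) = -0.51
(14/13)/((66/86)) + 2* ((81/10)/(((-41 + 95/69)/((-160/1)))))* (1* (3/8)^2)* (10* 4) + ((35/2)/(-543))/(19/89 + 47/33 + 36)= 8668058882416301/23467222722372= 369.37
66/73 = 0.90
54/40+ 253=5087/20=254.35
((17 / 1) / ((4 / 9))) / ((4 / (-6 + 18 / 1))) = 459 / 4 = 114.75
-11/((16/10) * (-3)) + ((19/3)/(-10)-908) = -906.34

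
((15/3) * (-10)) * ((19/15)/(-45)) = 38/27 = 1.41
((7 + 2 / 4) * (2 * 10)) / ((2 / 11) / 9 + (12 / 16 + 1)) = 59400 / 701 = 84.74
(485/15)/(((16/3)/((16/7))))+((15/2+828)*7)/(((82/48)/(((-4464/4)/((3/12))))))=-4386090295/287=-15282544.58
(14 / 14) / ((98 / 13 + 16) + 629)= 13 / 8483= 0.00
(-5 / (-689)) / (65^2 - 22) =5 / 2895867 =0.00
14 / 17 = 0.82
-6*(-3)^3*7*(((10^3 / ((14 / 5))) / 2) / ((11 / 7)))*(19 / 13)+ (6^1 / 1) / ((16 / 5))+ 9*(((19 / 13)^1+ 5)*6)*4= 217058817 / 1144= 189736.73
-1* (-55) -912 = -857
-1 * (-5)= 5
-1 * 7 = -7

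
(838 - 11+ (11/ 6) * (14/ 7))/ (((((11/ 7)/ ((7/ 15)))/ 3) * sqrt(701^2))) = 122108/ 115665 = 1.06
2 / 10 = 1 / 5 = 0.20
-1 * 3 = -3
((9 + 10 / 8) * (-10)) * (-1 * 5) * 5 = 5125 / 2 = 2562.50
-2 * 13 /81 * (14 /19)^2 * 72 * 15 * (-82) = 16714880 /1083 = 15433.87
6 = 6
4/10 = 2/5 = 0.40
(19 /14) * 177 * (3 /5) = 10089 /70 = 144.13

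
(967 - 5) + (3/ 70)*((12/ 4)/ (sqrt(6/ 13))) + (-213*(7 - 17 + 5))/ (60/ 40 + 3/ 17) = 3*sqrt(78)/ 140 + 30348/ 19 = 1597.45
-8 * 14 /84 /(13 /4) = -16 /39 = -0.41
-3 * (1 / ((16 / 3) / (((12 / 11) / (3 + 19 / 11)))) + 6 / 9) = -443 / 208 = -2.13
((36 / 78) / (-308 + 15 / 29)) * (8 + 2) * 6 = -10440 / 115921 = -0.09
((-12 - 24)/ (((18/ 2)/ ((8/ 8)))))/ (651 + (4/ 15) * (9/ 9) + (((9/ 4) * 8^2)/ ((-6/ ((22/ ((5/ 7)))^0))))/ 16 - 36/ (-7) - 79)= -0.01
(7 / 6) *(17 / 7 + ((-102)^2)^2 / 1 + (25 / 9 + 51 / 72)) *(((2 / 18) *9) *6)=54554583845 / 72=757702553.40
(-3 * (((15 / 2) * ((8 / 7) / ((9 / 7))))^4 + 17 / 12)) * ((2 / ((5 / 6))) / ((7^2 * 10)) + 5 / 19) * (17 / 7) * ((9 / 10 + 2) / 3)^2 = -57128291453197 / 15836310000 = -3607.42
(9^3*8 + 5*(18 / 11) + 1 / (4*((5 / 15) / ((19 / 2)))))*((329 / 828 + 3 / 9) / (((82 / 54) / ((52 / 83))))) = 1103737635 / 626152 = 1762.73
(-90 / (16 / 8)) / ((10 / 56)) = -252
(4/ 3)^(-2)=9/ 16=0.56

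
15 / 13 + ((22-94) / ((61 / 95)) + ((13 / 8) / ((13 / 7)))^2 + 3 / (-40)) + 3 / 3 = -27732587 / 253760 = -109.29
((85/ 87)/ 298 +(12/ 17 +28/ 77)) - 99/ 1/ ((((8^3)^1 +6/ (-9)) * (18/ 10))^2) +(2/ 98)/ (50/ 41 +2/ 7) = 1561433976547943/ 1437468668908272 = 1.09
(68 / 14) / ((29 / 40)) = 1360 / 203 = 6.70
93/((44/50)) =105.68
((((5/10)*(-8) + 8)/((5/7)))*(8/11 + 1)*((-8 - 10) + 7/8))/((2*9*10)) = -18221/19800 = -0.92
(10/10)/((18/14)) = 7/9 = 0.78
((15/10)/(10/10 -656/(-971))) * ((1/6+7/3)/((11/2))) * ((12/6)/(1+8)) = 4855/53691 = 0.09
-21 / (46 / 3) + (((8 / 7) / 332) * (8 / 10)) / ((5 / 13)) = -910291 / 668150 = -1.36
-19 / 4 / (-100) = 0.05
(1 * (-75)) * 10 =-750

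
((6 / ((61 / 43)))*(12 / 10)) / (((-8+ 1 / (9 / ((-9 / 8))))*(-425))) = 12384 / 8425625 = 0.00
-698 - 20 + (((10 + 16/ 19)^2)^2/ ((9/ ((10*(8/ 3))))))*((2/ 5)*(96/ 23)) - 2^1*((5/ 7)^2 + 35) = 89314684686982/ 1321845903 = 67568.15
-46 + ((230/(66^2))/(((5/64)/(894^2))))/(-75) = -65777194/9075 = -7248.18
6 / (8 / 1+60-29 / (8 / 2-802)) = 4788 / 54293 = 0.09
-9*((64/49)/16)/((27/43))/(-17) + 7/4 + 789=7905025/9996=790.82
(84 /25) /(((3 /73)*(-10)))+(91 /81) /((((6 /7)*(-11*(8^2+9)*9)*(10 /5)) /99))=-72596657 /8869500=-8.18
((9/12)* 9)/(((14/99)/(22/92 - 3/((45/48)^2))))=-9757341/64400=-151.51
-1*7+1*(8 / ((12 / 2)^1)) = -17 / 3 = -5.67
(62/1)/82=0.76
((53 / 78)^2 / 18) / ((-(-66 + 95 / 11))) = 30899 / 69102072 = 0.00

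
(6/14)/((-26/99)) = -1.63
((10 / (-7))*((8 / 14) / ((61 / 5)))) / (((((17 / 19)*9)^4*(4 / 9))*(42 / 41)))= -133579025 / 3821804114121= -0.00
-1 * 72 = -72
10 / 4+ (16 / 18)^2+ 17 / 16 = 5641 / 1296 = 4.35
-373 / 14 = -26.64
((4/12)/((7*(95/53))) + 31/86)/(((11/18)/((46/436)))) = 4581807/68570810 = 0.07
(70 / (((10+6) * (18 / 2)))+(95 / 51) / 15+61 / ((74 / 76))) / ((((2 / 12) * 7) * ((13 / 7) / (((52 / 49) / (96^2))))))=318319 / 94682112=0.00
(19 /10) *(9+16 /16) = 19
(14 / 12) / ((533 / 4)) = 14 / 1599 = 0.01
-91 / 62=-1.47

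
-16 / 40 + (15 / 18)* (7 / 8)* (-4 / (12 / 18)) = -191 / 40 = -4.78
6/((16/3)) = 9/8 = 1.12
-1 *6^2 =-36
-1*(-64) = 64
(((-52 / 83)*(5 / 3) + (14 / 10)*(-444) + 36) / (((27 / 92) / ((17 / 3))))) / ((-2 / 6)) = 1142301808 / 33615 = 33981.91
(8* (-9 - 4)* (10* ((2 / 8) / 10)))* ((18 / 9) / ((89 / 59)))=-3068 / 89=-34.47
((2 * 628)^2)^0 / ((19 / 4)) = 4 / 19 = 0.21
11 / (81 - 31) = 11 / 50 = 0.22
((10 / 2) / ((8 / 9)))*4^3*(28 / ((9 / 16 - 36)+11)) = -161280 / 391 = -412.48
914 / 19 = 48.11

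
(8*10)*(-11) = -880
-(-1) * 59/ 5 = 59/ 5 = 11.80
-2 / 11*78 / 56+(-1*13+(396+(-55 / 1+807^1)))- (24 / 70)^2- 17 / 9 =274746163 / 242550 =1132.74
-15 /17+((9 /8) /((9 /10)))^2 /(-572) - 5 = -915625 /155584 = -5.89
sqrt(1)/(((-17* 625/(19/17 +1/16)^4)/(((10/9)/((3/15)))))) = -1179716409/1163146854400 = -0.00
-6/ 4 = -3/ 2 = -1.50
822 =822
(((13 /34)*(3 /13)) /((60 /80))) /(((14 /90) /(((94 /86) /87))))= 1410 /148393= 0.01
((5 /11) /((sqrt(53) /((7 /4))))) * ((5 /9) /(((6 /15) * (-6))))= -875 * sqrt(53) /251856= -0.03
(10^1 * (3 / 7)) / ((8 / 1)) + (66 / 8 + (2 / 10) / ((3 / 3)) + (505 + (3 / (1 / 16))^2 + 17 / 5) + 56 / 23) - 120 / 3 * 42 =1841551 / 1610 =1143.82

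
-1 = -1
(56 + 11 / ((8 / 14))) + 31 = 425 / 4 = 106.25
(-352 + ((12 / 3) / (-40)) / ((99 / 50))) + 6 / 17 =-351.70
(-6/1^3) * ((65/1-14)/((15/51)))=-1040.40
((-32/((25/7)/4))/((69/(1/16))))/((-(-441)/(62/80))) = -31/543375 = -0.00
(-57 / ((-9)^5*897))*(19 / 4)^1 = 361 / 70622604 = 0.00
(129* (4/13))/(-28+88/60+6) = -1935/1001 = -1.93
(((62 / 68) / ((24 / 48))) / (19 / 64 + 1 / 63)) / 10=0.58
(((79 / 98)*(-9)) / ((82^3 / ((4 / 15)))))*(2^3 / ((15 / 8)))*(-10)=2528 / 16885645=0.00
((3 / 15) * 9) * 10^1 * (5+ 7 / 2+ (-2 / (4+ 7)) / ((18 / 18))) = 1647 / 11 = 149.73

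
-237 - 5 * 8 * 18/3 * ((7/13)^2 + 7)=-335733/169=-1986.59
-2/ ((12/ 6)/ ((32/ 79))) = -32/ 79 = -0.41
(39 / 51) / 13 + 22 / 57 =431 / 969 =0.44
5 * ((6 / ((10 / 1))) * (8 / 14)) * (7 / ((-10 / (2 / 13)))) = -12 / 65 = -0.18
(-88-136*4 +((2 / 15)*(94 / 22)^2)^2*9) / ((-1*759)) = 211809076 / 277812975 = 0.76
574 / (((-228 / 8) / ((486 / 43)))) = -185976 / 817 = -227.63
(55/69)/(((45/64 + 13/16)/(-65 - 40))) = -55.22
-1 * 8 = -8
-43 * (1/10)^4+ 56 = 559957/10000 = 56.00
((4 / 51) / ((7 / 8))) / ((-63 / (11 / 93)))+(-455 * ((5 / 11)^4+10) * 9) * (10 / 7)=-1799153870002882 / 30624037983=-58749.73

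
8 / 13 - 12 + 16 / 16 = -10.38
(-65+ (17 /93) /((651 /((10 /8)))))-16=-19615847 /242172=-81.00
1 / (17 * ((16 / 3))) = 3 / 272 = 0.01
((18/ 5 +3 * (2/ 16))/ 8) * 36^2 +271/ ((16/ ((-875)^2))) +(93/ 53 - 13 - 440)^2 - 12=2960018063159/ 224720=13172027.69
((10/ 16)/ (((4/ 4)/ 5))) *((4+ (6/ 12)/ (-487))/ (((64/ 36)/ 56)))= 6134625/ 15584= 393.65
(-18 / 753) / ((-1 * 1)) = 6 / 251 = 0.02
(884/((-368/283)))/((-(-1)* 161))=-62543/14812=-4.22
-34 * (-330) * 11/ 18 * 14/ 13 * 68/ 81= 19582640/ 3159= 6199.00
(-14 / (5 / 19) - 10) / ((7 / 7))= -316 / 5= -63.20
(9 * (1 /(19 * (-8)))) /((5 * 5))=-9 /3800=-0.00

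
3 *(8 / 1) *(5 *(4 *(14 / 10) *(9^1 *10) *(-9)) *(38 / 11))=-20684160 / 11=-1880378.18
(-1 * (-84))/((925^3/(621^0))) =84/791453125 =0.00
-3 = -3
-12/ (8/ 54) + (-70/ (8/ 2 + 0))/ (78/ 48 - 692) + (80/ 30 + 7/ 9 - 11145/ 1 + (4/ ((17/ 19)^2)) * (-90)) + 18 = -7972219867/ 684063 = -11654.22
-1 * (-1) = 1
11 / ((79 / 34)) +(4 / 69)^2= 1781878 / 376119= 4.74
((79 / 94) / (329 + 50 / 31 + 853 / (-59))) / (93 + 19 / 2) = 144491 / 5571419480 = 0.00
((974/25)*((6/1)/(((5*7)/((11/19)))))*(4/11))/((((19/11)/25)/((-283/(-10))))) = 36384744/63175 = 575.94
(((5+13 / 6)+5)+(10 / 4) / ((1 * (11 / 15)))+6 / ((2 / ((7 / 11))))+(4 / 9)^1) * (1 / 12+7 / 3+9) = 243175 / 1188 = 204.69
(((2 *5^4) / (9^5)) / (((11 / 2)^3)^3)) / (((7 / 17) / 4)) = 0.00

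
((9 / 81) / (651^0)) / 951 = 1 / 8559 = 0.00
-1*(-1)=1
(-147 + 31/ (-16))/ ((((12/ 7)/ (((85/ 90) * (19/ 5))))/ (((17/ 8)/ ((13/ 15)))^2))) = -7785606535/ 4153344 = -1874.54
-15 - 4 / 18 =-137 / 9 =-15.22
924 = 924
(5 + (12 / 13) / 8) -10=-127 / 26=-4.88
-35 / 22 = -1.59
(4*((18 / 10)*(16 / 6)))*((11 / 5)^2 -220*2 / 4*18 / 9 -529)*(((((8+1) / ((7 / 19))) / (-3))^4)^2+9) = -39802156879620227328 / 144120025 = -276173674543.98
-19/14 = -1.36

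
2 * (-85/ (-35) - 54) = -722/ 7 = -103.14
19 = 19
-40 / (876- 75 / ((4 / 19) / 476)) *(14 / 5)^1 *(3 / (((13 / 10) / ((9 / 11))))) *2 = 20160 / 8041319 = 0.00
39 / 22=1.77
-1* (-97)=97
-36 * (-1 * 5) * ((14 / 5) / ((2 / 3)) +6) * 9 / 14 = 8262 / 7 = 1180.29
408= 408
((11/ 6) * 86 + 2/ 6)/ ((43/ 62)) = 9796/ 43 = 227.81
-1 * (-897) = 897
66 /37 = 1.78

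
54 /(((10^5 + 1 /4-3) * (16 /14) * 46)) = 0.00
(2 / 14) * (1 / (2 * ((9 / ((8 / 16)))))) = 1 / 252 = 0.00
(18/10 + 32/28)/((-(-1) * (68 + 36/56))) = 206/4805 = 0.04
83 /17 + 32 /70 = 3177 /595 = 5.34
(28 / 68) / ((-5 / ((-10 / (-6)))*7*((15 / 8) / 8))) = -64 / 765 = -0.08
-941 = -941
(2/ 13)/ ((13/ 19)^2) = 722/ 2197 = 0.33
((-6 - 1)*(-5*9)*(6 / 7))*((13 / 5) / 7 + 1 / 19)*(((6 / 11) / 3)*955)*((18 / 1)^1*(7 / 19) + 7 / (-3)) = 339330600 / 3971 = 85452.18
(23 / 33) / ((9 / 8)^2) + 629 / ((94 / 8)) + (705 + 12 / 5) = 478329107 / 628155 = 761.48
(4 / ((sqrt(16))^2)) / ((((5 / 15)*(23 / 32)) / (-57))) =-1368 / 23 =-59.48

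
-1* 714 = -714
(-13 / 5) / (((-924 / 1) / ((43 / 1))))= 559 / 4620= 0.12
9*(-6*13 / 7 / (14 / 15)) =-5265 / 49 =-107.45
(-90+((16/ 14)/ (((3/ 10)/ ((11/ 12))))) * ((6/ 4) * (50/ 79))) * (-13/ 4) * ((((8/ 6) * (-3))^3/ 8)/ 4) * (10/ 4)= -4673825/ 3318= -1408.63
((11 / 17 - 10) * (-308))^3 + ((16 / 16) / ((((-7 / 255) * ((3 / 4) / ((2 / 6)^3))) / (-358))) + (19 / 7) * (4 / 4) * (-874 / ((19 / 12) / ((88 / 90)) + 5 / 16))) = 110987819797295968 / 4642785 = 23905440333.18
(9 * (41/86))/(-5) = -369/430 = -0.86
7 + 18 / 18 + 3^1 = 11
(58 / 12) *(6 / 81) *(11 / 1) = 319 / 81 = 3.94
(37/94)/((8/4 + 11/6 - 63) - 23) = -111/23171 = -0.00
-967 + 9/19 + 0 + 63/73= -1339375/1387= -965.66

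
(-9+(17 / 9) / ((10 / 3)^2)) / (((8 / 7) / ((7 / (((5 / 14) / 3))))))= -908607 / 2000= -454.30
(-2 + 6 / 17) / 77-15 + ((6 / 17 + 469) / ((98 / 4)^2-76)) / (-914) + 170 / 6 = 13.31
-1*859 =-859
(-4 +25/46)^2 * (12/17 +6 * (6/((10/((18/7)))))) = 37466442/314755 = 119.03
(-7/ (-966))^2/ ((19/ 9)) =1/ 40204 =0.00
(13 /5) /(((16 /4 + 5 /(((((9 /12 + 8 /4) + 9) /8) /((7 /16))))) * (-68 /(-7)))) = 4277 /87720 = 0.05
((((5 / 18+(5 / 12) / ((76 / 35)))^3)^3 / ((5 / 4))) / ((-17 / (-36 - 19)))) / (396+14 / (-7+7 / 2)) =0.00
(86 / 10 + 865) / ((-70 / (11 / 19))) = -3432 / 475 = -7.23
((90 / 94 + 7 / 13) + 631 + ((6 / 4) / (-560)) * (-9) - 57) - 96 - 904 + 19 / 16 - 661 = -742003033 / 684320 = -1084.29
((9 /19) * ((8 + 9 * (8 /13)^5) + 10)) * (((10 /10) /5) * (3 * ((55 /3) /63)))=1.55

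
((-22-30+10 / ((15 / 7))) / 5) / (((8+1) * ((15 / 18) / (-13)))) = 3692 / 225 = 16.41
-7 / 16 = -0.44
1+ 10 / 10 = 2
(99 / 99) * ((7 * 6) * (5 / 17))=210 / 17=12.35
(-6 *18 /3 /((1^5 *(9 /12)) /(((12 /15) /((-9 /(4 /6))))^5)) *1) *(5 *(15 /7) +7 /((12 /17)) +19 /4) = 279445504 /313882340625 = 0.00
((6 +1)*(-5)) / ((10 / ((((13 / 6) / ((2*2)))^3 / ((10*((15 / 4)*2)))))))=-15379 / 2073600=-0.01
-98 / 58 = -49 / 29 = -1.69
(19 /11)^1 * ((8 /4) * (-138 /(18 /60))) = -1589.09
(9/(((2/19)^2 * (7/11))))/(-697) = -35739/19516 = -1.83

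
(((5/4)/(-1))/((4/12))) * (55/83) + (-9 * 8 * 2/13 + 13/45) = -2577877/194220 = -13.27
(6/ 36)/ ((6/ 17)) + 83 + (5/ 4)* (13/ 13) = 1525/ 18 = 84.72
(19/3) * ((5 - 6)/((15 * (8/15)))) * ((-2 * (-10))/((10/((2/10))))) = -19/60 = -0.32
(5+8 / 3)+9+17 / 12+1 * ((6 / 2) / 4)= 113 / 6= 18.83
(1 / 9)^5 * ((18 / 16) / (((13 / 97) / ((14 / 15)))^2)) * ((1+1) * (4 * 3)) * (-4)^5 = -1888423936 / 83160675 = -22.71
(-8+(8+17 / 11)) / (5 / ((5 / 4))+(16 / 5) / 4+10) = 85 / 814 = 0.10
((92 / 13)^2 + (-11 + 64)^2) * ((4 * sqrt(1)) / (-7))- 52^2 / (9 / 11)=-52581812 / 10647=-4938.65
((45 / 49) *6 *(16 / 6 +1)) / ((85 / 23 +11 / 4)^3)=770901120 / 10217864993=0.08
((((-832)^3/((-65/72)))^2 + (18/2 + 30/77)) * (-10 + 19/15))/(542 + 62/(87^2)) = -258939030334848225783339339/39486177500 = -6557713274090616.29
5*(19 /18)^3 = 5.88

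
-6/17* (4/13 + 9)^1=-726/221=-3.29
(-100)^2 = 10000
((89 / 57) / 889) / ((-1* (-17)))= 89 / 861441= 0.00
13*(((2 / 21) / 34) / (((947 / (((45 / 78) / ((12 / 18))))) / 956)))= 3585 / 112693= 0.03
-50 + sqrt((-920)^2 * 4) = 1790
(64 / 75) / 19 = 64 / 1425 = 0.04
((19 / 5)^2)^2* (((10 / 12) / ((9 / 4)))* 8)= 2085136 / 3375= 617.82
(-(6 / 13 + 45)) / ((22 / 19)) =-11229 / 286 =-39.26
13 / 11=1.18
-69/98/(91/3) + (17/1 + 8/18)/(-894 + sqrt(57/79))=-1472886731/34474214502- 157 * sqrt(4503)/568256283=-0.04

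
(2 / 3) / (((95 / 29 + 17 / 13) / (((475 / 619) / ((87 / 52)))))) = 80275 / 1203336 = 0.07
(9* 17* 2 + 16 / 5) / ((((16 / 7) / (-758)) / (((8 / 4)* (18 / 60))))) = -6152307 / 100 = -61523.07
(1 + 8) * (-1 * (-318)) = 2862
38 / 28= 19 / 14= 1.36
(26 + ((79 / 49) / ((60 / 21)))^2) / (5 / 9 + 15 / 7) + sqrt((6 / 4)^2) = 11.25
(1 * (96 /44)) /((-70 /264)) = -288 /35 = -8.23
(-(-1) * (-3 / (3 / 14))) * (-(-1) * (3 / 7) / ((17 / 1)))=-6 / 17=-0.35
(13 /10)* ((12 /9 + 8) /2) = 91 /15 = 6.07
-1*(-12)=12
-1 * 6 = -6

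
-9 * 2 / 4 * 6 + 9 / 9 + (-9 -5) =-40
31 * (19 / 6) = 589 / 6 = 98.17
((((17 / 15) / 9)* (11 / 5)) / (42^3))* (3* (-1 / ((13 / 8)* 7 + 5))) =-187 / 272967975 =-0.00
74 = 74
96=96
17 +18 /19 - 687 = -12712 /19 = -669.05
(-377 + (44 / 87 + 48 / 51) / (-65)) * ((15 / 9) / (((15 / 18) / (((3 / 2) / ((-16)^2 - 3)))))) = -7249007 / 1621477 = -4.47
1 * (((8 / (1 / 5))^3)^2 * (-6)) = -24576000000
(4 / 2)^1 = 2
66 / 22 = 3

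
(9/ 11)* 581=5229/ 11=475.36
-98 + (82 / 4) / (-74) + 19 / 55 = -797163 / 8140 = -97.93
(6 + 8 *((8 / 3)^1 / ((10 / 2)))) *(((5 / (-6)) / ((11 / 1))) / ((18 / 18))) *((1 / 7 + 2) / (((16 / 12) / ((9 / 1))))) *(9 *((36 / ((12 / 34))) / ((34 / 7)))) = -8505 / 4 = -2126.25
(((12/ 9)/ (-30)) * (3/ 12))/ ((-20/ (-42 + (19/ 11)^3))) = -49043/ 2395800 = -0.02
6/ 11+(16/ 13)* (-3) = -450/ 143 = -3.15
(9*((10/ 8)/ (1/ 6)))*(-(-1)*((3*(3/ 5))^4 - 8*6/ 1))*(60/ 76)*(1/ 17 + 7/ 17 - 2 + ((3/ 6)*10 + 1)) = -3797118/ 425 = -8934.40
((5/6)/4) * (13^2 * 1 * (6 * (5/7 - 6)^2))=1156805/196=5902.07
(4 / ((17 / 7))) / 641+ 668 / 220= 1821339 / 599335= 3.04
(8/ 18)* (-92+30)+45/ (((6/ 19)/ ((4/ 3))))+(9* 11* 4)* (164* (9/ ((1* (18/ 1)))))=293710/ 9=32634.44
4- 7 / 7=3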